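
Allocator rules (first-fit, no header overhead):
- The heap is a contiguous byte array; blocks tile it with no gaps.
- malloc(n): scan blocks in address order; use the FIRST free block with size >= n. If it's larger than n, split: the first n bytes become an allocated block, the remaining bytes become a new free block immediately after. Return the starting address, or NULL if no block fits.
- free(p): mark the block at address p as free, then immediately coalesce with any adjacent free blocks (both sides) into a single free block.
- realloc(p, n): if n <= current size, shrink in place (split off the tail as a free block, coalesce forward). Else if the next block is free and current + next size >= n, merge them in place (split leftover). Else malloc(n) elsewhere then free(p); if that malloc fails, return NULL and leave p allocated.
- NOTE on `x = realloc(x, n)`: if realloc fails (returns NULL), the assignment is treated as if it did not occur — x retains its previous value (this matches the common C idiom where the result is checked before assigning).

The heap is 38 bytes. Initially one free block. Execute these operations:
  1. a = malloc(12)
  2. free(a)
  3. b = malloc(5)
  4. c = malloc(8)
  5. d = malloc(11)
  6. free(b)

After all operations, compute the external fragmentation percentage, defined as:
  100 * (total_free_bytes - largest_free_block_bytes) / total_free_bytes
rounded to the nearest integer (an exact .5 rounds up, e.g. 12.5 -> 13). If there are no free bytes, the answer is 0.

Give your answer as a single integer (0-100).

Answer: 26

Derivation:
Op 1: a = malloc(12) -> a = 0; heap: [0-11 ALLOC][12-37 FREE]
Op 2: free(a) -> (freed a); heap: [0-37 FREE]
Op 3: b = malloc(5) -> b = 0; heap: [0-4 ALLOC][5-37 FREE]
Op 4: c = malloc(8) -> c = 5; heap: [0-4 ALLOC][5-12 ALLOC][13-37 FREE]
Op 5: d = malloc(11) -> d = 13; heap: [0-4 ALLOC][5-12 ALLOC][13-23 ALLOC][24-37 FREE]
Op 6: free(b) -> (freed b); heap: [0-4 FREE][5-12 ALLOC][13-23 ALLOC][24-37 FREE]
Free blocks: [5 14] total_free=19 largest=14 -> 100*(19-14)/19 = 500/19 ≈ 26.316 -> rounds to 26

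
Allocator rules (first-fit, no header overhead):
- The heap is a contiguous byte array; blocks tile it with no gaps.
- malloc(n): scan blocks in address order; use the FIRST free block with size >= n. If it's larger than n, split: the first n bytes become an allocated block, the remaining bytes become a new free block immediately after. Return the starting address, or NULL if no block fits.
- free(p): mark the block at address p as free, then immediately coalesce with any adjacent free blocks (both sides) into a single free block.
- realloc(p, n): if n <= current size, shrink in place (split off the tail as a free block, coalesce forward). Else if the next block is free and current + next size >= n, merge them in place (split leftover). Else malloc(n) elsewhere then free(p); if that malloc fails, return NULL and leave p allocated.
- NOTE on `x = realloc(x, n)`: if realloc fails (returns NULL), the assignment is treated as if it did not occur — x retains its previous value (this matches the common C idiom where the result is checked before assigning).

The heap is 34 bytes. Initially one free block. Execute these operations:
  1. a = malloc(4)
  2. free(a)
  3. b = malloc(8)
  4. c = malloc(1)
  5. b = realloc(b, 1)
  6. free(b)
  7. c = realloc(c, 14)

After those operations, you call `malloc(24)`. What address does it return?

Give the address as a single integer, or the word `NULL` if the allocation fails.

Op 1: a = malloc(4) -> a = 0; heap: [0-3 ALLOC][4-33 FREE]
Op 2: free(a) -> (freed a); heap: [0-33 FREE]
Op 3: b = malloc(8) -> b = 0; heap: [0-7 ALLOC][8-33 FREE]
Op 4: c = malloc(1) -> c = 8; heap: [0-7 ALLOC][8-8 ALLOC][9-33 FREE]
Op 5: b = realloc(b, 1) -> b = 0; heap: [0-0 ALLOC][1-7 FREE][8-8 ALLOC][9-33 FREE]
Op 6: free(b) -> (freed b); heap: [0-7 FREE][8-8 ALLOC][9-33 FREE]
Op 7: c = realloc(c, 14) -> c = 8; heap: [0-7 FREE][8-21 ALLOC][22-33 FREE]
malloc(24): first-fit scan over [0-7 FREE][8-21 ALLOC][22-33 FREE] -> NULL

Answer: NULL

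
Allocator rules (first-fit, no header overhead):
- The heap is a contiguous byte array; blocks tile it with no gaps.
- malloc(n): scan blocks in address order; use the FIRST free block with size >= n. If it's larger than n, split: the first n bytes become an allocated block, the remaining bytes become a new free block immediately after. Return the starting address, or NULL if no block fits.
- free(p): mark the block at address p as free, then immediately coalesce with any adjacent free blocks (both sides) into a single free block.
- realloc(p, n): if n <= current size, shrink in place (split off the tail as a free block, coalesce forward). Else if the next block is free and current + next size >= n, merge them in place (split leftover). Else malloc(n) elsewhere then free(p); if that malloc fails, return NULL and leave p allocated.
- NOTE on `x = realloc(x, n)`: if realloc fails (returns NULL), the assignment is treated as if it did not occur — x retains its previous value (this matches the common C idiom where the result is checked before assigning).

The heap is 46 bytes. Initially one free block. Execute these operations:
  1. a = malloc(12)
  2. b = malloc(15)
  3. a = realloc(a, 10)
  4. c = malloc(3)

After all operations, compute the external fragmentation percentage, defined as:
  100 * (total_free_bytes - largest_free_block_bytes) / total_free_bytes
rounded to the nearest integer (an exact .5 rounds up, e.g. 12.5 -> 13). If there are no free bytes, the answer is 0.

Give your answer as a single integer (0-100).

Answer: 11

Derivation:
Op 1: a = malloc(12) -> a = 0; heap: [0-11 ALLOC][12-45 FREE]
Op 2: b = malloc(15) -> b = 12; heap: [0-11 ALLOC][12-26 ALLOC][27-45 FREE]
Op 3: a = realloc(a, 10) -> a = 0; heap: [0-9 ALLOC][10-11 FREE][12-26 ALLOC][27-45 FREE]
Op 4: c = malloc(3) -> c = 27; heap: [0-9 ALLOC][10-11 FREE][12-26 ALLOC][27-29 ALLOC][30-45 FREE]
Free blocks: [2 16] total_free=18 largest=16 -> 100*(18-16)/18 = 200/18 ≈ 11.111 -> rounds to 11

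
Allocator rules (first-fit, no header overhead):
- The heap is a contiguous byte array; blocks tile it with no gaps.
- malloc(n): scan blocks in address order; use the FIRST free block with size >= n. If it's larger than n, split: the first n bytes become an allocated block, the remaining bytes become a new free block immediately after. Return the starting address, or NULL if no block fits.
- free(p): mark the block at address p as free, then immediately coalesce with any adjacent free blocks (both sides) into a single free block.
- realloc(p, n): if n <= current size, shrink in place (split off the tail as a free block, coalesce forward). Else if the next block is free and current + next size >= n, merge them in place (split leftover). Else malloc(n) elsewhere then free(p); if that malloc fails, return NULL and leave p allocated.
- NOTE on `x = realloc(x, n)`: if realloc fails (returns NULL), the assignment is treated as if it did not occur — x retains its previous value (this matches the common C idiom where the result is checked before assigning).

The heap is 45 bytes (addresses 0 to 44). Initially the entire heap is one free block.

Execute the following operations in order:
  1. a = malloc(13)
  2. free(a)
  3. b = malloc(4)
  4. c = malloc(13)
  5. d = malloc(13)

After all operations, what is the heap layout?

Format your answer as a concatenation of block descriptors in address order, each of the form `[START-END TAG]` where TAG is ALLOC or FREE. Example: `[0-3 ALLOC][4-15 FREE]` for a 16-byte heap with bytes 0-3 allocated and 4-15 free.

Op 1: a = malloc(13) -> a = 0; heap: [0-12 ALLOC][13-44 FREE]
Op 2: free(a) -> (freed a); heap: [0-44 FREE]
Op 3: b = malloc(4) -> b = 0; heap: [0-3 ALLOC][4-44 FREE]
Op 4: c = malloc(13) -> c = 4; heap: [0-3 ALLOC][4-16 ALLOC][17-44 FREE]
Op 5: d = malloc(13) -> d = 17; heap: [0-3 ALLOC][4-16 ALLOC][17-29 ALLOC][30-44 FREE]

Answer: [0-3 ALLOC][4-16 ALLOC][17-29 ALLOC][30-44 FREE]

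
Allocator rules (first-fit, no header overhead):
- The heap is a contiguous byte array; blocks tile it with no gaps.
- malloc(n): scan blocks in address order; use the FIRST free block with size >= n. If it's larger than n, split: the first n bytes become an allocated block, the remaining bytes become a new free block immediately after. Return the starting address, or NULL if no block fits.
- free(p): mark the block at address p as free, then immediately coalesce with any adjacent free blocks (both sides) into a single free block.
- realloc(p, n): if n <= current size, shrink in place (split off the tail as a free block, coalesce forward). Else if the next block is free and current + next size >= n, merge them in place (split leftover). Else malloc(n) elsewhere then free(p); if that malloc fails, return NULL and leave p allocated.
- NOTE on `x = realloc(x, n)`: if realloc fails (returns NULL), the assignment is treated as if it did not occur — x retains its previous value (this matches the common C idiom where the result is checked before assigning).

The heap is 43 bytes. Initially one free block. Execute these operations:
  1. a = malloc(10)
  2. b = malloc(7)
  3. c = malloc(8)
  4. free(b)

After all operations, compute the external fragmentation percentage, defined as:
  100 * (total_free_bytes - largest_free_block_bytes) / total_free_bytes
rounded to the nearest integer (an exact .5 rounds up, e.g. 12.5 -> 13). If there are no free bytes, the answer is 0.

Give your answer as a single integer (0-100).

Answer: 28

Derivation:
Op 1: a = malloc(10) -> a = 0; heap: [0-9 ALLOC][10-42 FREE]
Op 2: b = malloc(7) -> b = 10; heap: [0-9 ALLOC][10-16 ALLOC][17-42 FREE]
Op 3: c = malloc(8) -> c = 17; heap: [0-9 ALLOC][10-16 ALLOC][17-24 ALLOC][25-42 FREE]
Op 4: free(b) -> (freed b); heap: [0-9 ALLOC][10-16 FREE][17-24 ALLOC][25-42 FREE]
Free blocks: [7 18] total_free=25 largest=18 -> 100*(25-18)/25 = 700/25 = 28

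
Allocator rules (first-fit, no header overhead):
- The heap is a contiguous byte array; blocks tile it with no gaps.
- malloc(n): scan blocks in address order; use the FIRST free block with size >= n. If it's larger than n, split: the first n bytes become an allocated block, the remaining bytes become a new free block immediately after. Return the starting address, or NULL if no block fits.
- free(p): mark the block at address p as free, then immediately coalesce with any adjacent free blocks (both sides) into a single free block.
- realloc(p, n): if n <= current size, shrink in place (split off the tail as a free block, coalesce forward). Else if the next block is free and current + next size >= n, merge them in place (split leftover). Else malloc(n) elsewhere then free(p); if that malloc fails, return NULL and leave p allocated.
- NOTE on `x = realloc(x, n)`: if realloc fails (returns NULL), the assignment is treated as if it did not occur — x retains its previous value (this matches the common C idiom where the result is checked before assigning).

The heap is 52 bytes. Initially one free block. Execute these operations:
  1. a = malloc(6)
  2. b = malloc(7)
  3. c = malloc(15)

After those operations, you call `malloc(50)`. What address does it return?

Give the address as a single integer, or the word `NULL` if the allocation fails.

Op 1: a = malloc(6) -> a = 0; heap: [0-5 ALLOC][6-51 FREE]
Op 2: b = malloc(7) -> b = 6; heap: [0-5 ALLOC][6-12 ALLOC][13-51 FREE]
Op 3: c = malloc(15) -> c = 13; heap: [0-5 ALLOC][6-12 ALLOC][13-27 ALLOC][28-51 FREE]
malloc(50): first-fit scan over [0-5 ALLOC][6-12 ALLOC][13-27 ALLOC][28-51 FREE] -> NULL

Answer: NULL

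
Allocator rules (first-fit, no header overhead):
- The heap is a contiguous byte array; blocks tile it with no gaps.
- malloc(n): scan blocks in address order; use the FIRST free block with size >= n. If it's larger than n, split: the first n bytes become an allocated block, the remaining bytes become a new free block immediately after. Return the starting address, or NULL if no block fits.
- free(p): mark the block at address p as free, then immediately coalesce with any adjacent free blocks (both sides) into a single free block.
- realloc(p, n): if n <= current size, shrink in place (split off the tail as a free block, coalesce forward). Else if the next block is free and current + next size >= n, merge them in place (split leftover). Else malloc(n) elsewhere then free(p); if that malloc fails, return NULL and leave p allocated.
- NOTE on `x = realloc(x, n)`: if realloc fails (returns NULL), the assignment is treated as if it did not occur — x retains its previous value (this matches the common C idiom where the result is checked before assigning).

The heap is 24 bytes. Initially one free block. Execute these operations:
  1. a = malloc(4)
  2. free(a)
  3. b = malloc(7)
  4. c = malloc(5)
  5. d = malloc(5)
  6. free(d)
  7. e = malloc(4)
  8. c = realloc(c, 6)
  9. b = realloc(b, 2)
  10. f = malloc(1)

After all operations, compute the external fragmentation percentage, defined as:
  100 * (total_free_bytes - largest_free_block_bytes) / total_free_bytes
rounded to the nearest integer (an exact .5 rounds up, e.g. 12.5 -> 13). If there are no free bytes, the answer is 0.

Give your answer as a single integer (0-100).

Answer: 18

Derivation:
Op 1: a = malloc(4) -> a = 0; heap: [0-3 ALLOC][4-23 FREE]
Op 2: free(a) -> (freed a); heap: [0-23 FREE]
Op 3: b = malloc(7) -> b = 0; heap: [0-6 ALLOC][7-23 FREE]
Op 4: c = malloc(5) -> c = 7; heap: [0-6 ALLOC][7-11 ALLOC][12-23 FREE]
Op 5: d = malloc(5) -> d = 12; heap: [0-6 ALLOC][7-11 ALLOC][12-16 ALLOC][17-23 FREE]
Op 6: free(d) -> (freed d); heap: [0-6 ALLOC][7-11 ALLOC][12-23 FREE]
Op 7: e = malloc(4) -> e = 12; heap: [0-6 ALLOC][7-11 ALLOC][12-15 ALLOC][16-23 FREE]
Op 8: c = realloc(c, 6) -> c = 16; heap: [0-6 ALLOC][7-11 FREE][12-15 ALLOC][16-21 ALLOC][22-23 FREE]
Op 9: b = realloc(b, 2) -> b = 0; heap: [0-1 ALLOC][2-11 FREE][12-15 ALLOC][16-21 ALLOC][22-23 FREE]
Op 10: f = malloc(1) -> f = 2; heap: [0-1 ALLOC][2-2 ALLOC][3-11 FREE][12-15 ALLOC][16-21 ALLOC][22-23 FREE]
Free blocks: [9 2] total_free=11 largest=9 -> 100*(11-9)/11 = 200/11 ≈ 18.182 -> rounds to 18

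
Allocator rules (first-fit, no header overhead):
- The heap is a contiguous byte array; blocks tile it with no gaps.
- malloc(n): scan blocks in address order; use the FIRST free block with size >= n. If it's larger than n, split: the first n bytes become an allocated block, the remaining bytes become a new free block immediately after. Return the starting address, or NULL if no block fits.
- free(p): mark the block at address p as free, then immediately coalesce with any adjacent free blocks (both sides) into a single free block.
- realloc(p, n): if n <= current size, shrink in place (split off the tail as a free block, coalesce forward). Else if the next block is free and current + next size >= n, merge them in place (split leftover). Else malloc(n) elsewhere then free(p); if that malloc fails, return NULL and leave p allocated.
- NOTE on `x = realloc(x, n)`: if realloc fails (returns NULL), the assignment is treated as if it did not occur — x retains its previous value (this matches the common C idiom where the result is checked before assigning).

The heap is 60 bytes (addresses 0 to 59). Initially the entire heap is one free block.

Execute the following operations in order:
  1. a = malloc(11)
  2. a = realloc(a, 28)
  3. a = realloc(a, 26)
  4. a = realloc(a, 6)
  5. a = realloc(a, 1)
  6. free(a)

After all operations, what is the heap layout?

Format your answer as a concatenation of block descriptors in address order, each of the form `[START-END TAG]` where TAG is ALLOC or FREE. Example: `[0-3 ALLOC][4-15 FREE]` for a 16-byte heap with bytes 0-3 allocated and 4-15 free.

Answer: [0-59 FREE]

Derivation:
Op 1: a = malloc(11) -> a = 0; heap: [0-10 ALLOC][11-59 FREE]
Op 2: a = realloc(a, 28) -> a = 0; heap: [0-27 ALLOC][28-59 FREE]
Op 3: a = realloc(a, 26) -> a = 0; heap: [0-25 ALLOC][26-59 FREE]
Op 4: a = realloc(a, 6) -> a = 0; heap: [0-5 ALLOC][6-59 FREE]
Op 5: a = realloc(a, 1) -> a = 0; heap: [0-0 ALLOC][1-59 FREE]
Op 6: free(a) -> (freed a); heap: [0-59 FREE]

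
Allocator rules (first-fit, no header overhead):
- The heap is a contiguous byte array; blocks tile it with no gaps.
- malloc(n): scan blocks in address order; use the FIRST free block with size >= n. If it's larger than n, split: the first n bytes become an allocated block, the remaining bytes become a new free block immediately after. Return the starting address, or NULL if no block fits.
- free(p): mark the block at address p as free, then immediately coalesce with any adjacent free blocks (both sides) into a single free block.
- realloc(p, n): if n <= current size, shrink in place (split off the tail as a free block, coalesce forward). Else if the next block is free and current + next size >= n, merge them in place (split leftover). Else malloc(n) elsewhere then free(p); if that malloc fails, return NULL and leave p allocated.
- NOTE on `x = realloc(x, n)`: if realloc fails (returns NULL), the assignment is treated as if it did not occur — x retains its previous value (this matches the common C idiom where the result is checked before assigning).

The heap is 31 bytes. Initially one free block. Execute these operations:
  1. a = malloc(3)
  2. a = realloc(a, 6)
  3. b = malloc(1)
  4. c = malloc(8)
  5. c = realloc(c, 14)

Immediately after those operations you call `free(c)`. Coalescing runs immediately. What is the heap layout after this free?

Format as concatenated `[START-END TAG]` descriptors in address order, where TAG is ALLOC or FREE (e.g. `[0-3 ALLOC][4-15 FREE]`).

Answer: [0-5 ALLOC][6-6 ALLOC][7-30 FREE]

Derivation:
Op 1: a = malloc(3) -> a = 0; heap: [0-2 ALLOC][3-30 FREE]
Op 2: a = realloc(a, 6) -> a = 0; heap: [0-5 ALLOC][6-30 FREE]
Op 3: b = malloc(1) -> b = 6; heap: [0-5 ALLOC][6-6 ALLOC][7-30 FREE]
Op 4: c = malloc(8) -> c = 7; heap: [0-5 ALLOC][6-6 ALLOC][7-14 ALLOC][15-30 FREE]
Op 5: c = realloc(c, 14) -> c = 7; heap: [0-5 ALLOC][6-6 ALLOC][7-20 ALLOC][21-30 FREE]
free(c): c = 7 -> block [7-20 ALLOC]; mark free, coalesce with adjacent free neighbors -> [0-5 ALLOC][6-6 ALLOC][7-30 FREE]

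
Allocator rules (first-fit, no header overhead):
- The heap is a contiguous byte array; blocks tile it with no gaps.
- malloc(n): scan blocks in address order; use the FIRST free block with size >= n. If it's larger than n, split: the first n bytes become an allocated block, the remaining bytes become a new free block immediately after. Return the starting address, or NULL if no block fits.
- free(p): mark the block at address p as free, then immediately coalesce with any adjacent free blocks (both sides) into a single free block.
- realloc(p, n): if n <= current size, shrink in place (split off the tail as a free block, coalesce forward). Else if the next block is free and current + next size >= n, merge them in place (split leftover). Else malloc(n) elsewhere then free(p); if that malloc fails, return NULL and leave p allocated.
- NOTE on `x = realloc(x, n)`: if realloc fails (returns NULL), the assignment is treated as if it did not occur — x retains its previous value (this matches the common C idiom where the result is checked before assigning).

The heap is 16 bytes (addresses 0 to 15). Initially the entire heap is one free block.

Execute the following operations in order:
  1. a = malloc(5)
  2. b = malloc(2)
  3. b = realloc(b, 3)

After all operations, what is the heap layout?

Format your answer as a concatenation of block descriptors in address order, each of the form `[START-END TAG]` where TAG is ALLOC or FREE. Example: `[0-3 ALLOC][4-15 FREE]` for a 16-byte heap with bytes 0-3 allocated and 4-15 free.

Answer: [0-4 ALLOC][5-7 ALLOC][8-15 FREE]

Derivation:
Op 1: a = malloc(5) -> a = 0; heap: [0-4 ALLOC][5-15 FREE]
Op 2: b = malloc(2) -> b = 5; heap: [0-4 ALLOC][5-6 ALLOC][7-15 FREE]
Op 3: b = realloc(b, 3) -> b = 5; heap: [0-4 ALLOC][5-7 ALLOC][8-15 FREE]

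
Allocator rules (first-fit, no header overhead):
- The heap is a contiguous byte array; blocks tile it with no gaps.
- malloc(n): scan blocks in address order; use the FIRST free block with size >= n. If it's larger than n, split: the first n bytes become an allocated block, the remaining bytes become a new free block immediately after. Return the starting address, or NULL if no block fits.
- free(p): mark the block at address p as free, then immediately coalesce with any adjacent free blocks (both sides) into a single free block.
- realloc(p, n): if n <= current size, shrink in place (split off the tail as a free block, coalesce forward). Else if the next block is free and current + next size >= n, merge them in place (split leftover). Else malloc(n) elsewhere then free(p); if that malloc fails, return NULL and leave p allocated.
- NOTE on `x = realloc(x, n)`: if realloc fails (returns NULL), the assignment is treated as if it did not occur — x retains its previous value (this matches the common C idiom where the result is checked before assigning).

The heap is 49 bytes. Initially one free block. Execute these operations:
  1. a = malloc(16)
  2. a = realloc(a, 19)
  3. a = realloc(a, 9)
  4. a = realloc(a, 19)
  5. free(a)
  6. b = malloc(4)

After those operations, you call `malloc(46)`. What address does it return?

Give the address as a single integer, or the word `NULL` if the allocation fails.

Op 1: a = malloc(16) -> a = 0; heap: [0-15 ALLOC][16-48 FREE]
Op 2: a = realloc(a, 19) -> a = 0; heap: [0-18 ALLOC][19-48 FREE]
Op 3: a = realloc(a, 9) -> a = 0; heap: [0-8 ALLOC][9-48 FREE]
Op 4: a = realloc(a, 19) -> a = 0; heap: [0-18 ALLOC][19-48 FREE]
Op 5: free(a) -> (freed a); heap: [0-48 FREE]
Op 6: b = malloc(4) -> b = 0; heap: [0-3 ALLOC][4-48 FREE]
malloc(46): first-fit scan over [0-3 ALLOC][4-48 FREE] -> NULL

Answer: NULL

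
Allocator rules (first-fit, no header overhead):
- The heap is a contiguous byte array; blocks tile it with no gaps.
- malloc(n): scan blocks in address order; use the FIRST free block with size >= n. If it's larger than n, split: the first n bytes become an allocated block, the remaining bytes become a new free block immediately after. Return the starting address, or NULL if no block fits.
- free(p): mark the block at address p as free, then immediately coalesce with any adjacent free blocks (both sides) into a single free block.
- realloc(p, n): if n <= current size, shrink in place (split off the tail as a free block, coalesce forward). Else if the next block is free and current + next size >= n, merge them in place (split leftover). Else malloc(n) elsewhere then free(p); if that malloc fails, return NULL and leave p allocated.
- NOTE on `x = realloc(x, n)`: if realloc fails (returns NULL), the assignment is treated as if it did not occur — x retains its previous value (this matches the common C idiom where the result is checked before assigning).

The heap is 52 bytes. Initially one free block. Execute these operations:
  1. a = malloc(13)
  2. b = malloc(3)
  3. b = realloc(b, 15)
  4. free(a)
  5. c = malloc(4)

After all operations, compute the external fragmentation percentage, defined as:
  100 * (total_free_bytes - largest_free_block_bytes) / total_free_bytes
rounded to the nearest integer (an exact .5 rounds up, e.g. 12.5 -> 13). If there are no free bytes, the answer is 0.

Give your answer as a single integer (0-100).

Answer: 27

Derivation:
Op 1: a = malloc(13) -> a = 0; heap: [0-12 ALLOC][13-51 FREE]
Op 2: b = malloc(3) -> b = 13; heap: [0-12 ALLOC][13-15 ALLOC][16-51 FREE]
Op 3: b = realloc(b, 15) -> b = 13; heap: [0-12 ALLOC][13-27 ALLOC][28-51 FREE]
Op 4: free(a) -> (freed a); heap: [0-12 FREE][13-27 ALLOC][28-51 FREE]
Op 5: c = malloc(4) -> c = 0; heap: [0-3 ALLOC][4-12 FREE][13-27 ALLOC][28-51 FREE]
Free blocks: [9 24] total_free=33 largest=24 -> 100*(33-24)/33 = 900/33 ≈ 27.273 -> rounds to 27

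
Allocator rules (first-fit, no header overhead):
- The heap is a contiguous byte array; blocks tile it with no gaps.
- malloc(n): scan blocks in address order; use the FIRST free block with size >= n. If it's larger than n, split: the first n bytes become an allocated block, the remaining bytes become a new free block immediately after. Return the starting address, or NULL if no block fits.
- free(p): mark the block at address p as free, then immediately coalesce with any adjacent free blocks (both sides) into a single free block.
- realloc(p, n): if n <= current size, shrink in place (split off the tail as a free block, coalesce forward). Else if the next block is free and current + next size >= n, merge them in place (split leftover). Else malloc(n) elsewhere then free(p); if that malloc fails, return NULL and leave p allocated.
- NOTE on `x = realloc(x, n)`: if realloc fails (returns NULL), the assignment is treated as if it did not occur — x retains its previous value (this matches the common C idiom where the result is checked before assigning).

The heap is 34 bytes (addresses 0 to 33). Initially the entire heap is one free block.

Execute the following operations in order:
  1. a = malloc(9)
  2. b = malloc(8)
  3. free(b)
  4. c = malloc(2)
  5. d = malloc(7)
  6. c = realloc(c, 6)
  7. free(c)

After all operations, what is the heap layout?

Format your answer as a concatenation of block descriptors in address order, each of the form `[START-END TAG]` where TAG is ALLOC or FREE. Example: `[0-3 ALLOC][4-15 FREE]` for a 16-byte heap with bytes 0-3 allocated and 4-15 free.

Op 1: a = malloc(9) -> a = 0; heap: [0-8 ALLOC][9-33 FREE]
Op 2: b = malloc(8) -> b = 9; heap: [0-8 ALLOC][9-16 ALLOC][17-33 FREE]
Op 3: free(b) -> (freed b); heap: [0-8 ALLOC][9-33 FREE]
Op 4: c = malloc(2) -> c = 9; heap: [0-8 ALLOC][9-10 ALLOC][11-33 FREE]
Op 5: d = malloc(7) -> d = 11; heap: [0-8 ALLOC][9-10 ALLOC][11-17 ALLOC][18-33 FREE]
Op 6: c = realloc(c, 6) -> c = 18; heap: [0-8 ALLOC][9-10 FREE][11-17 ALLOC][18-23 ALLOC][24-33 FREE]
Op 7: free(c) -> (freed c); heap: [0-8 ALLOC][9-10 FREE][11-17 ALLOC][18-33 FREE]

Answer: [0-8 ALLOC][9-10 FREE][11-17 ALLOC][18-33 FREE]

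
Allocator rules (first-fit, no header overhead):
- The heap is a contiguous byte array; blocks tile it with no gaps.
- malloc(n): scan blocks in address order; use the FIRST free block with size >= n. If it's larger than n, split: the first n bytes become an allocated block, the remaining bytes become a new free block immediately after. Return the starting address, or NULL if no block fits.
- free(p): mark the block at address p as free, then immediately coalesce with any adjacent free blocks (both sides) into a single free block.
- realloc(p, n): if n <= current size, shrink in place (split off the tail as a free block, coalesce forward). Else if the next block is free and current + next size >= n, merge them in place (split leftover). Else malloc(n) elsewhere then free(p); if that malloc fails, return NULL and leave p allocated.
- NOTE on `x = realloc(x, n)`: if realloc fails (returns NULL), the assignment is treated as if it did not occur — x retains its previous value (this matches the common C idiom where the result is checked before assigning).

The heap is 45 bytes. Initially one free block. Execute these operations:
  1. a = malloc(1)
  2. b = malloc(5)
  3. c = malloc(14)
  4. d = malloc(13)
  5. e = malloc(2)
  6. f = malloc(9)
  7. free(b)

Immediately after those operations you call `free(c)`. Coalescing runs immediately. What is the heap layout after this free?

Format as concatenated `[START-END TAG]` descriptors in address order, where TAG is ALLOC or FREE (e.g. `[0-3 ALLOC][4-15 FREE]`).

Op 1: a = malloc(1) -> a = 0; heap: [0-0 ALLOC][1-44 FREE]
Op 2: b = malloc(5) -> b = 1; heap: [0-0 ALLOC][1-5 ALLOC][6-44 FREE]
Op 3: c = malloc(14) -> c = 6; heap: [0-0 ALLOC][1-5 ALLOC][6-19 ALLOC][20-44 FREE]
Op 4: d = malloc(13) -> d = 20; heap: [0-0 ALLOC][1-5 ALLOC][6-19 ALLOC][20-32 ALLOC][33-44 FREE]
Op 5: e = malloc(2) -> e = 33; heap: [0-0 ALLOC][1-5 ALLOC][6-19 ALLOC][20-32 ALLOC][33-34 ALLOC][35-44 FREE]
Op 6: f = malloc(9) -> f = 35; heap: [0-0 ALLOC][1-5 ALLOC][6-19 ALLOC][20-32 ALLOC][33-34 ALLOC][35-43 ALLOC][44-44 FREE]
Op 7: free(b) -> (freed b); heap: [0-0 ALLOC][1-5 FREE][6-19 ALLOC][20-32 ALLOC][33-34 ALLOC][35-43 ALLOC][44-44 FREE]
free(c): c = 6 -> block [6-19 ALLOC]; mark free, coalesce with adjacent free neighbors -> [0-0 ALLOC][1-19 FREE][20-32 ALLOC][33-34 ALLOC][35-43 ALLOC][44-44 FREE]

Answer: [0-0 ALLOC][1-19 FREE][20-32 ALLOC][33-34 ALLOC][35-43 ALLOC][44-44 FREE]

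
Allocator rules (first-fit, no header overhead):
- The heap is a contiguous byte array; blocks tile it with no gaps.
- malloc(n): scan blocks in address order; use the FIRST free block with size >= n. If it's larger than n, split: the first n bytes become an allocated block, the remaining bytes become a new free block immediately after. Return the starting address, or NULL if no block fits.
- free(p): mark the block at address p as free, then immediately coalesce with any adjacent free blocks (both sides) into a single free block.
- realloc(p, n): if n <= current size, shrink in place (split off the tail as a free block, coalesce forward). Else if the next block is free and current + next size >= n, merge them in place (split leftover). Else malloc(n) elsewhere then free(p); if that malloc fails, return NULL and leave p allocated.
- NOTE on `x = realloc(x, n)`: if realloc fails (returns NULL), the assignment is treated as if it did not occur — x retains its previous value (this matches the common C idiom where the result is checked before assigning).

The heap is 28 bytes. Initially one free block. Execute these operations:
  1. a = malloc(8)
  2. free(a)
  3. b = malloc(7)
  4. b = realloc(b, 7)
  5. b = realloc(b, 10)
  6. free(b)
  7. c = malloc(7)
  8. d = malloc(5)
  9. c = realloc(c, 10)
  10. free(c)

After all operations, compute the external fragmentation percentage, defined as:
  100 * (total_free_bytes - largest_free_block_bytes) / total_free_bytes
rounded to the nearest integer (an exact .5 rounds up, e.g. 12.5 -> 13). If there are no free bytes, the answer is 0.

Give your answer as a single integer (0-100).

Op 1: a = malloc(8) -> a = 0; heap: [0-7 ALLOC][8-27 FREE]
Op 2: free(a) -> (freed a); heap: [0-27 FREE]
Op 3: b = malloc(7) -> b = 0; heap: [0-6 ALLOC][7-27 FREE]
Op 4: b = realloc(b, 7) -> b = 0; heap: [0-6 ALLOC][7-27 FREE]
Op 5: b = realloc(b, 10) -> b = 0; heap: [0-9 ALLOC][10-27 FREE]
Op 6: free(b) -> (freed b); heap: [0-27 FREE]
Op 7: c = malloc(7) -> c = 0; heap: [0-6 ALLOC][7-27 FREE]
Op 8: d = malloc(5) -> d = 7; heap: [0-6 ALLOC][7-11 ALLOC][12-27 FREE]
Op 9: c = realloc(c, 10) -> c = 12; heap: [0-6 FREE][7-11 ALLOC][12-21 ALLOC][22-27 FREE]
Op 10: free(c) -> (freed c); heap: [0-6 FREE][7-11 ALLOC][12-27 FREE]
Free blocks: [7 16] total_free=23 largest=16 -> 100*(23-16)/23 = 700/23 ≈ 30.435 -> rounds to 30

Answer: 30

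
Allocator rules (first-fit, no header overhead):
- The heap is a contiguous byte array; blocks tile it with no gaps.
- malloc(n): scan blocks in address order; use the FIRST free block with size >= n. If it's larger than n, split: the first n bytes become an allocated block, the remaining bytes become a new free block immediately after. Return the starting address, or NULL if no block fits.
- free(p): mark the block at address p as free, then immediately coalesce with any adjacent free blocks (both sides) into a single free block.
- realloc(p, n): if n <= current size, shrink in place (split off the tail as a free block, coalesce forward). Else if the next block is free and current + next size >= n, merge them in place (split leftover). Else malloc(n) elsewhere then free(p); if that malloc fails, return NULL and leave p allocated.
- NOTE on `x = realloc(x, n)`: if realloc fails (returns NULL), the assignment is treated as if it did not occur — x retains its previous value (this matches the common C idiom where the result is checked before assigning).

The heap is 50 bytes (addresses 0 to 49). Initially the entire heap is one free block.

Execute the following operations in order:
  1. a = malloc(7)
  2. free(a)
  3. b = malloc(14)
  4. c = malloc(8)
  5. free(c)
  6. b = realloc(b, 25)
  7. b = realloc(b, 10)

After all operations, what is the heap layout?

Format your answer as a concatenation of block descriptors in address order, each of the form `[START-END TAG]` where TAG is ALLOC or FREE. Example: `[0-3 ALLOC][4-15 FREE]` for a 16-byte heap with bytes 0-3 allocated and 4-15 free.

Op 1: a = malloc(7) -> a = 0; heap: [0-6 ALLOC][7-49 FREE]
Op 2: free(a) -> (freed a); heap: [0-49 FREE]
Op 3: b = malloc(14) -> b = 0; heap: [0-13 ALLOC][14-49 FREE]
Op 4: c = malloc(8) -> c = 14; heap: [0-13 ALLOC][14-21 ALLOC][22-49 FREE]
Op 5: free(c) -> (freed c); heap: [0-13 ALLOC][14-49 FREE]
Op 6: b = realloc(b, 25) -> b = 0; heap: [0-24 ALLOC][25-49 FREE]
Op 7: b = realloc(b, 10) -> b = 0; heap: [0-9 ALLOC][10-49 FREE]

Answer: [0-9 ALLOC][10-49 FREE]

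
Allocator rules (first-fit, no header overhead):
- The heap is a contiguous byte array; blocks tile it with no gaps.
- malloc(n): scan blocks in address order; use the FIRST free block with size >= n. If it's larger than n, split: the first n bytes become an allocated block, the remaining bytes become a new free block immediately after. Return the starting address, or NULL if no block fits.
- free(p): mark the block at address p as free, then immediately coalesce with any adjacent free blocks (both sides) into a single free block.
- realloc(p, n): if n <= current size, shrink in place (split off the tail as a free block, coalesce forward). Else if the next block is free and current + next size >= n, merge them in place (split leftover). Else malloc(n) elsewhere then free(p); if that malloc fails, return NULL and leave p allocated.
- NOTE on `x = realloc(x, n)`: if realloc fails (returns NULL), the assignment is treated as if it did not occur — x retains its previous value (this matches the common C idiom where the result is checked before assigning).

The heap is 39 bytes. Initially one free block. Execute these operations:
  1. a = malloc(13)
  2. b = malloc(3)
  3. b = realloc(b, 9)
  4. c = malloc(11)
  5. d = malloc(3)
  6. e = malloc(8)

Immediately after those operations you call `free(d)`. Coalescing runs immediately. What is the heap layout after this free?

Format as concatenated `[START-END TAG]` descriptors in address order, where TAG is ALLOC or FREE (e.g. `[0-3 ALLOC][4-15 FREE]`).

Op 1: a = malloc(13) -> a = 0; heap: [0-12 ALLOC][13-38 FREE]
Op 2: b = malloc(3) -> b = 13; heap: [0-12 ALLOC][13-15 ALLOC][16-38 FREE]
Op 3: b = realloc(b, 9) -> b = 13; heap: [0-12 ALLOC][13-21 ALLOC][22-38 FREE]
Op 4: c = malloc(11) -> c = 22; heap: [0-12 ALLOC][13-21 ALLOC][22-32 ALLOC][33-38 FREE]
Op 5: d = malloc(3) -> d = 33; heap: [0-12 ALLOC][13-21 ALLOC][22-32 ALLOC][33-35 ALLOC][36-38 FREE]
Op 6: e = malloc(8) -> e = NULL; heap: [0-12 ALLOC][13-21 ALLOC][22-32 ALLOC][33-35 ALLOC][36-38 FREE]
free(d): d = 33 -> block [33-35 ALLOC]; mark free, coalesce with adjacent free neighbors -> [0-12 ALLOC][13-21 ALLOC][22-32 ALLOC][33-38 FREE]

Answer: [0-12 ALLOC][13-21 ALLOC][22-32 ALLOC][33-38 FREE]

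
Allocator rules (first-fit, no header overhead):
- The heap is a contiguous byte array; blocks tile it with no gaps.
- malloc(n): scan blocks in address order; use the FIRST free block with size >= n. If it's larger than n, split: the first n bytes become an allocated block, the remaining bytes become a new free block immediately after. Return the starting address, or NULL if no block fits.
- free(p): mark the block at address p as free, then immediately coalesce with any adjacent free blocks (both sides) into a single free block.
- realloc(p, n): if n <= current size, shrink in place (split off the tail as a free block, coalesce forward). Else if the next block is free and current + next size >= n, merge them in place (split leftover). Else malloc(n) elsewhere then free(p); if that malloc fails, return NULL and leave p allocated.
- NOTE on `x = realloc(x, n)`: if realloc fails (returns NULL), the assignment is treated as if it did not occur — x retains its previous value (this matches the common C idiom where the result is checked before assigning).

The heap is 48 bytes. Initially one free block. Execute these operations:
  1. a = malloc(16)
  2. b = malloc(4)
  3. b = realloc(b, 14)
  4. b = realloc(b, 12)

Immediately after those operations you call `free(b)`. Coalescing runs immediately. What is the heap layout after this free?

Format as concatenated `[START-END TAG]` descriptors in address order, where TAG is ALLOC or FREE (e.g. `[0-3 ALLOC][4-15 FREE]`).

Op 1: a = malloc(16) -> a = 0; heap: [0-15 ALLOC][16-47 FREE]
Op 2: b = malloc(4) -> b = 16; heap: [0-15 ALLOC][16-19 ALLOC][20-47 FREE]
Op 3: b = realloc(b, 14) -> b = 16; heap: [0-15 ALLOC][16-29 ALLOC][30-47 FREE]
Op 4: b = realloc(b, 12) -> b = 16; heap: [0-15 ALLOC][16-27 ALLOC][28-47 FREE]
free(b): b = 16 -> block [16-27 ALLOC]; mark free, coalesce with adjacent free neighbors -> [0-15 ALLOC][16-47 FREE]

Answer: [0-15 ALLOC][16-47 FREE]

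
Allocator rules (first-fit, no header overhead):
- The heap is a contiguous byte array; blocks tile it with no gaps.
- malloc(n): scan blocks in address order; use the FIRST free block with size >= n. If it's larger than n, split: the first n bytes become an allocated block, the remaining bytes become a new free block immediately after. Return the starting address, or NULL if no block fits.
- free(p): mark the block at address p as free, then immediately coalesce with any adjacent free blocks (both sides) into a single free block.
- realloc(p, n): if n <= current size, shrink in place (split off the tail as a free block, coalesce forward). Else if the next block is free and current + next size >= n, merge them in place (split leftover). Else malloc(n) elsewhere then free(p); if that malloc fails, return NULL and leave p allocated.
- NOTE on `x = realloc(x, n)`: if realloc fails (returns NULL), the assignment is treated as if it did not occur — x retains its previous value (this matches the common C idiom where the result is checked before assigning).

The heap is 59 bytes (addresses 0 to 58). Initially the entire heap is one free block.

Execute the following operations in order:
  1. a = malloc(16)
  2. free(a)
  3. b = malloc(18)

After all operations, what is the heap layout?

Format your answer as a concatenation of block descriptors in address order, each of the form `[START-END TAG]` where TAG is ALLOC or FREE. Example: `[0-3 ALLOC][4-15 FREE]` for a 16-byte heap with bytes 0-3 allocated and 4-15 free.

Op 1: a = malloc(16) -> a = 0; heap: [0-15 ALLOC][16-58 FREE]
Op 2: free(a) -> (freed a); heap: [0-58 FREE]
Op 3: b = malloc(18) -> b = 0; heap: [0-17 ALLOC][18-58 FREE]

Answer: [0-17 ALLOC][18-58 FREE]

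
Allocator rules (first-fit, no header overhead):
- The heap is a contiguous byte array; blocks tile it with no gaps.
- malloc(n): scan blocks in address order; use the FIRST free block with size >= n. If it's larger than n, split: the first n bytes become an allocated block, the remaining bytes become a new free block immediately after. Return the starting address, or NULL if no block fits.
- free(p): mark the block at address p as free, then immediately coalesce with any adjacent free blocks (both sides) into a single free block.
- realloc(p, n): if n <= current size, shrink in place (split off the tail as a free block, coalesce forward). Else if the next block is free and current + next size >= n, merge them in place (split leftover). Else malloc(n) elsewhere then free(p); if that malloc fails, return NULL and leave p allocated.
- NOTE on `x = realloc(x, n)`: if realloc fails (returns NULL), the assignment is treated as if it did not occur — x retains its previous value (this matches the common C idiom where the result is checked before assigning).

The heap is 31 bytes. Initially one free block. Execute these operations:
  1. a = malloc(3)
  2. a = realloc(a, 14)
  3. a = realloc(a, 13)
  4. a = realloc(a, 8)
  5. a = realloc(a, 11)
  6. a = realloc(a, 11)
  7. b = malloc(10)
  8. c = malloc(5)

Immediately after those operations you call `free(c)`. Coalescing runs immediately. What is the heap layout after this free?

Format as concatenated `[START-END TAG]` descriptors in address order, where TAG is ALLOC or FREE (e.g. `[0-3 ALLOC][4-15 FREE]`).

Answer: [0-10 ALLOC][11-20 ALLOC][21-30 FREE]

Derivation:
Op 1: a = malloc(3) -> a = 0; heap: [0-2 ALLOC][3-30 FREE]
Op 2: a = realloc(a, 14) -> a = 0; heap: [0-13 ALLOC][14-30 FREE]
Op 3: a = realloc(a, 13) -> a = 0; heap: [0-12 ALLOC][13-30 FREE]
Op 4: a = realloc(a, 8) -> a = 0; heap: [0-7 ALLOC][8-30 FREE]
Op 5: a = realloc(a, 11) -> a = 0; heap: [0-10 ALLOC][11-30 FREE]
Op 6: a = realloc(a, 11) -> a = 0; heap: [0-10 ALLOC][11-30 FREE]
Op 7: b = malloc(10) -> b = 11; heap: [0-10 ALLOC][11-20 ALLOC][21-30 FREE]
Op 8: c = malloc(5) -> c = 21; heap: [0-10 ALLOC][11-20 ALLOC][21-25 ALLOC][26-30 FREE]
free(c): c = 21 -> block [21-25 ALLOC]; mark free, coalesce with adjacent free neighbors -> [0-10 ALLOC][11-20 ALLOC][21-30 FREE]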